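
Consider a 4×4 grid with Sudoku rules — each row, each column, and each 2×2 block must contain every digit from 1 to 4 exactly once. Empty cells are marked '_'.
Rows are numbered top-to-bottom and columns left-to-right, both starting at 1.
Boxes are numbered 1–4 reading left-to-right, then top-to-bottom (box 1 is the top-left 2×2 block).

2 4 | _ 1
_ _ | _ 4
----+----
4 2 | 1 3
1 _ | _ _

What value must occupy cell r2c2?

Cell r2c2 itself could take any of {1, 3} by direct elimination.
Consider where 1 can go in column 2.
r4c2 is out (row 4 already has a 1).
So the only cell in column 2 that can hold 1 is r2c2.
Therefore r2c2 = 1.

1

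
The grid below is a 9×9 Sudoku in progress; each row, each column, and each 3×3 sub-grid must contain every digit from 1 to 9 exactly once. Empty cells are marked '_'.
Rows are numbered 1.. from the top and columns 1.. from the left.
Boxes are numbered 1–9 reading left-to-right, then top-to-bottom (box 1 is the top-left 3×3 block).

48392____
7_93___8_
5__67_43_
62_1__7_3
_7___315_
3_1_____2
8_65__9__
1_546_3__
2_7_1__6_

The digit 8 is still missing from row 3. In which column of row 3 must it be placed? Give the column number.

6

Consider where 8 can go in row 3.
row 3, column 2 is out (column 2 already has a 8).
row 3, column 3 is out (box 1 already has a 8).
row 3, column 9 is out (box 3 already has a 8).
So the only cell in row 3 that can hold 8 is row 3, column 6.
That is column 6.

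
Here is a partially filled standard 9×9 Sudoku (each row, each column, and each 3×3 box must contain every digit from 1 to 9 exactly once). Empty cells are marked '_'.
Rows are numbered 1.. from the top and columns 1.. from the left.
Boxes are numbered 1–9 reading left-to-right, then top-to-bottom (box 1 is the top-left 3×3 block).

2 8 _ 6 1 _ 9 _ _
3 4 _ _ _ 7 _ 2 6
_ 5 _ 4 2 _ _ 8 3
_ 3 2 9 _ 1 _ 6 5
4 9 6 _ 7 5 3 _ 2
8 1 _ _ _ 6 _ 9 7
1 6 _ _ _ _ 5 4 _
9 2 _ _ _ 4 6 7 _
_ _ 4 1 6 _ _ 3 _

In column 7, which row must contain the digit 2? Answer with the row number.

Consider where 2 can go in column 7.
row 2, column 7 is out (row 2 already has a 2).
row 3, column 7 is out (row 3 already has a 2).
row 4, column 7 is out (row 4 already has a 2).
row 6, column 7 is out (box 6 already has a 2).
So the only cell in column 7 that can hold 2 is row 9, column 7.
That is row 9.

9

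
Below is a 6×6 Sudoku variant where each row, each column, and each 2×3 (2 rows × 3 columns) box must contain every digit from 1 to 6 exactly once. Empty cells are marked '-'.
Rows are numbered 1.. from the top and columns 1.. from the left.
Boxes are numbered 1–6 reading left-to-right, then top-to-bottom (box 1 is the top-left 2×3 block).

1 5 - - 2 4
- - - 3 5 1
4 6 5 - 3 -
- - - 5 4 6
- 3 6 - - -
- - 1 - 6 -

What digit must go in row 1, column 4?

6

Row 1 already contains {1, 2, 4, 5}.
Column 4 already contains {3, 5}.
Its 2×3 block (box 2) already contains {1, 2, 3, 4, 5}.
The only value from 1–6 not eliminated is 6, so row 1, column 4 = 6.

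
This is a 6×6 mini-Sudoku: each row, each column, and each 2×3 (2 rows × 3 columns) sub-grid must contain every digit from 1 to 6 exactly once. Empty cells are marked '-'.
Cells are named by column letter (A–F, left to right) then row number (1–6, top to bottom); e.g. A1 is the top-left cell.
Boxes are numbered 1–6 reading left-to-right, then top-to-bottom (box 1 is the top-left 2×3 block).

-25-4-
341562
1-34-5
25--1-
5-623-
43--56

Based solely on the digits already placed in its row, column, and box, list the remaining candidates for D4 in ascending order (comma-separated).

Row 4 already contains {1, 2, 5}.
Column D already contains {2, 4, 5}.
Its 2×3 block (box 4) already contains {1, 4, 5}.
Removing those from 1–6 leaves {3, 6} as the candidates for D4.

3,6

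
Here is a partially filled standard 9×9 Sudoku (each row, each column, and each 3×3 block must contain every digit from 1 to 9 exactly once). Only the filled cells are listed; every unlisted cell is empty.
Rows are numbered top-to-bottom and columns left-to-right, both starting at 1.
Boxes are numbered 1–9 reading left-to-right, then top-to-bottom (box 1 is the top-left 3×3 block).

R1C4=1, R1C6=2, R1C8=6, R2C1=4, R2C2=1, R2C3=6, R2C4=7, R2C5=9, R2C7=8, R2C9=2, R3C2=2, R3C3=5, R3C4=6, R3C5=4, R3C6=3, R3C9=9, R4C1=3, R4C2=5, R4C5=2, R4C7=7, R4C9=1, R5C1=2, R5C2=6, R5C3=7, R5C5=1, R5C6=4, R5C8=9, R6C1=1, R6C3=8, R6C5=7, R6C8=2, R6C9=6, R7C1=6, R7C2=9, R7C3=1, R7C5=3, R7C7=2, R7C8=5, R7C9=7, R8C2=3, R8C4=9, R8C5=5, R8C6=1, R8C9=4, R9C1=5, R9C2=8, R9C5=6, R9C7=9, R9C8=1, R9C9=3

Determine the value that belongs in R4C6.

Cell R4C6 itself could take any of {6, 8, 9} by direct elimination.
Consider where 6 can go in column 6.
R2C6 is out (row 2 already has a 6).
R6C6 is out (row 6 already has a 6).
R7C6 is out (row 7 already has a 6).
R9C6 is out (row 9 already has a 6).
So the only cell in column 6 that can hold 6 is R4C6.
Therefore R4C6 = 6.

6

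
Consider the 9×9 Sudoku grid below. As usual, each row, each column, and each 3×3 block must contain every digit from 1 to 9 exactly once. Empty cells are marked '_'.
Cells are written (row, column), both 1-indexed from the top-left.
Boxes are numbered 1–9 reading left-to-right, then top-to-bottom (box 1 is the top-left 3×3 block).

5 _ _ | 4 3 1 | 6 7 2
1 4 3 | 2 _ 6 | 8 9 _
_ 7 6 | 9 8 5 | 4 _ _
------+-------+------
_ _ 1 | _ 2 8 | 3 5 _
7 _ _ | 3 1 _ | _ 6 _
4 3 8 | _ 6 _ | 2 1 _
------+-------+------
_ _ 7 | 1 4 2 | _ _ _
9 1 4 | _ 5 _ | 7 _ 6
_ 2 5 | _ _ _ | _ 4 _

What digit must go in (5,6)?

4

Cell (5,6) itself could take any of {4, 9} by direct elimination.
Consider where 4 can go in box 5.
(4,4) is out (column 4 already has a 4).
(6,4) is out (row 6 already has a 4).
(6,6) is out (row 6 already has a 4).
So the only cell in box 5 that can hold 4 is (5,6).
Therefore (5,6) = 4.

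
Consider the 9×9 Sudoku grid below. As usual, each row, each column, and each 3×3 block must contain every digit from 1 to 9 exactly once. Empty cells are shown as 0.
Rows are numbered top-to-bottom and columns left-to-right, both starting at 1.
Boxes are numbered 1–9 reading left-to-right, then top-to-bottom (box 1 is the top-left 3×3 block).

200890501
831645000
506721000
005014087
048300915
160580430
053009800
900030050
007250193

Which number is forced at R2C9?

Cell R2C9 itself could take any of {2, 9} by direct elimination.
Consider where 9 can go in row 2.
R2C7 is out (column 7 already has a 9).
R2C8 is out (column 8 already has a 9).
So the only cell in row 2 that can hold 9 is R2C9.
Therefore R2C9 = 9.

9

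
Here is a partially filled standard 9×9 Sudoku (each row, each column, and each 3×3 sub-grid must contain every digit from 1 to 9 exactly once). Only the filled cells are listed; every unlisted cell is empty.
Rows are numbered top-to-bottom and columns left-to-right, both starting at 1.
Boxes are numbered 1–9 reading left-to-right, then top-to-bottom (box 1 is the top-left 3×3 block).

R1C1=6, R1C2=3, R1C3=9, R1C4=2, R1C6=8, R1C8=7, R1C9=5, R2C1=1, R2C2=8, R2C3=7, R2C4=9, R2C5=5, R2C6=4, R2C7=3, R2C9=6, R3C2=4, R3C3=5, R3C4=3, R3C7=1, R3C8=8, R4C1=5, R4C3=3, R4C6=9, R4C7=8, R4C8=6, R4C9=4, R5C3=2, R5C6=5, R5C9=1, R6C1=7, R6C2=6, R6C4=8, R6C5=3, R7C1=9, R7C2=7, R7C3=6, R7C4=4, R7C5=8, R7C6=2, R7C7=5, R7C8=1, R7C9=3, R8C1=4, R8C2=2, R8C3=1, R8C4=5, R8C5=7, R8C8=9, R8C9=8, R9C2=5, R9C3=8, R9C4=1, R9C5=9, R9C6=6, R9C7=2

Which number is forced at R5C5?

4

Cell R5C5 itself could take any of {4, 6} by direct elimination.
Consider where 4 can go in row 5.
R5C1 is out (column 1 already has a 4).
R5C2 is out (column 2 already has a 4).
R5C4 is out (column 4 already has a 4).
R5C7 is out (box 6 already has a 4).
R5C8 is out (box 6 already has a 4).
So the only cell in row 5 that can hold 4 is R5C5.
Therefore R5C5 = 4.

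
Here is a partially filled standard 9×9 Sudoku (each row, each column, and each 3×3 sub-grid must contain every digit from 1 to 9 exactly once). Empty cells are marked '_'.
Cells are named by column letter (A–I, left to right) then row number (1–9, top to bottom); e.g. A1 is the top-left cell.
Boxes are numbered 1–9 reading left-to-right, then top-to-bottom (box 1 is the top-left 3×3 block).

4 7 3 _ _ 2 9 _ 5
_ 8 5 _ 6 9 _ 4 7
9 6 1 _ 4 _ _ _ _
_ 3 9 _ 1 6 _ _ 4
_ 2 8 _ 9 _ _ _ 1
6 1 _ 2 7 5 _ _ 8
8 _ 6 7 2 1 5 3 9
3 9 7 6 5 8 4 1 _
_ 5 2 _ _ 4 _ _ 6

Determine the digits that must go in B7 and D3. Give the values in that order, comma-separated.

4,5

For B7:
  Row 7 already contains {1, 2, 3, 5, 6, 7, 8, 9}.
  Column B already contains {1, 2, 3, 5, 6, 7, 8, 9}.
  Its 3×3 block (box 7) already contains {2, 3, 5, 6, 7, 8, 9}.
  The only value from 1–9 not eliminated is 4, so B7 = 4.
For D3:
  Consider where 5 can go in row 3.
  F3 is out (column F already has a 5).
  G3 is out (column G already has a 5).
  H3 is out (box 3 already has a 5).
  I3 is out (column I already has a 5).
  So the only cell in row 3 that can hold 5 is D3.
  So D3 = 5.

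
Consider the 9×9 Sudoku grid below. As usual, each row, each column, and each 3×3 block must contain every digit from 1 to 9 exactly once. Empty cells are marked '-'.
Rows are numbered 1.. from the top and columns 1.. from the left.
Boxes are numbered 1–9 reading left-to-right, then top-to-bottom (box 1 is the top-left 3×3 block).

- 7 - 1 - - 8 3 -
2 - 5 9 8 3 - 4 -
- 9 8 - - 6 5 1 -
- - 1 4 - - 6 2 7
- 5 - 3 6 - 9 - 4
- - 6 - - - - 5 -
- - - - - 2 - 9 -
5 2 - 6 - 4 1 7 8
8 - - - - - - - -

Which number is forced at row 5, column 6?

1

Cell row 5, column 6 itself could take any of {1, 7, 8} by direct elimination.
Consider where 1 can go in row 5.
row 5, column 1 is out (box 4 already has a 1).
row 5, column 3 is out (column 3 already has a 1).
row 5, column 8 is out (column 8 already has a 1).
So the only cell in row 5 that can hold 1 is row 5, column 6.
Therefore row 5, column 6 = 1.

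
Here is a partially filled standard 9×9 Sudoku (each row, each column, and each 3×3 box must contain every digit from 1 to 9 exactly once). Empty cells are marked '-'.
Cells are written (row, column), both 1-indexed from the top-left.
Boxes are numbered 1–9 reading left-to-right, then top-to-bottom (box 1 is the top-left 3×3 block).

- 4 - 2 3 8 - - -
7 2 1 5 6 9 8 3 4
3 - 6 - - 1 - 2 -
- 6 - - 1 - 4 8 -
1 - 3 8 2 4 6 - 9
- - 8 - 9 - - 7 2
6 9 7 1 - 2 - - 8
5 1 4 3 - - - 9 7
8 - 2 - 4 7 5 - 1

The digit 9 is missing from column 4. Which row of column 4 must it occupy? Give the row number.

Consider where 9 can go in column 4.
(3,4) is out (box 2 already has a 9).
(4,4) is out (box 5 already has a 9).
(6,4) is out (row 6 already has a 9).
So the only cell in column 4 that can hold 9 is (9,4).
That is row 9.

9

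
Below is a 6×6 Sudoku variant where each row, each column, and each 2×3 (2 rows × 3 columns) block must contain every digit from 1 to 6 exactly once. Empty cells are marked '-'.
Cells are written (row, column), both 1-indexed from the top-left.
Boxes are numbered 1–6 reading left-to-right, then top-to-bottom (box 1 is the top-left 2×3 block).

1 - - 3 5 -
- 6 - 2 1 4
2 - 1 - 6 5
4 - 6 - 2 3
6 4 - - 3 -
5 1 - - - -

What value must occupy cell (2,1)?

Row 2 already contains {1, 2, 4, 6}.
Column 1 already contains {1, 2, 4, 5, 6}.
Its 2×3 block (box 1) already contains {1, 6}.
The only value from 1–6 not eliminated is 3, so (2,1) = 3.

3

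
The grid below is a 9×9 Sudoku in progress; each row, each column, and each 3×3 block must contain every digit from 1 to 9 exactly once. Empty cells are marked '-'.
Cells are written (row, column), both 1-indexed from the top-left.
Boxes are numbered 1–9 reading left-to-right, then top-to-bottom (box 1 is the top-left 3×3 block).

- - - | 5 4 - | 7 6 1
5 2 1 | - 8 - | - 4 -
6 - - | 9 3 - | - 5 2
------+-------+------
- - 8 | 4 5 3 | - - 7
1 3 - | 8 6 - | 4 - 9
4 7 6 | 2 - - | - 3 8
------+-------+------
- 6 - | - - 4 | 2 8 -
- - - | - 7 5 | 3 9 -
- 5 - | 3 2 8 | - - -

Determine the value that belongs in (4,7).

6

Cell (4,7) itself could take any of {1, 6} by direct elimination.
Consider where 6 can go in box 6.
(4,8) is out (column 8 already has a 6).
(5,8) is out (row 5 already has a 6).
(6,7) is out (row 6 already has a 6).
So the only cell in box 6 that can hold 6 is (4,7).
Therefore (4,7) = 6.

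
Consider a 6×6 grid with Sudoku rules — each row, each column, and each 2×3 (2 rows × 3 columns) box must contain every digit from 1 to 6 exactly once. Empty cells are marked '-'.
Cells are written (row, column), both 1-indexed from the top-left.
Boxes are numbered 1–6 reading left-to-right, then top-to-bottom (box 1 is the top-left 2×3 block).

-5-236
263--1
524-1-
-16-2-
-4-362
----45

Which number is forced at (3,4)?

6

Row 3 already contains {1, 2, 4, 5}.
Column 4 already contains {2, 3}.
Its 2×3 block (box 4) already contains {1, 2}.
The only value from 1–6 not eliminated is 6, so (3,4) = 6.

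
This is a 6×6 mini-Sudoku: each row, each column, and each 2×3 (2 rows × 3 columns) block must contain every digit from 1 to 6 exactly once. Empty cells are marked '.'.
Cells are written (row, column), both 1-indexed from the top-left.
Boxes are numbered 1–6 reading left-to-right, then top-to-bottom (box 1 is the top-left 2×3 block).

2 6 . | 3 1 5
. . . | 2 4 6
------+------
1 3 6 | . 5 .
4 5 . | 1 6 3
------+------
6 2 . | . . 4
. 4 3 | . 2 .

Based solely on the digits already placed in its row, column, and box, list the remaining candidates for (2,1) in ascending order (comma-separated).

Row 2 already contains {2, 4, 6}.
Column 1 already contains {1, 2, 4, 6}.
Its 2×3 block (box 1) already contains {2, 6}.
Removing those from 1–6 leaves {3, 5} as the candidates for (2,1).

3,5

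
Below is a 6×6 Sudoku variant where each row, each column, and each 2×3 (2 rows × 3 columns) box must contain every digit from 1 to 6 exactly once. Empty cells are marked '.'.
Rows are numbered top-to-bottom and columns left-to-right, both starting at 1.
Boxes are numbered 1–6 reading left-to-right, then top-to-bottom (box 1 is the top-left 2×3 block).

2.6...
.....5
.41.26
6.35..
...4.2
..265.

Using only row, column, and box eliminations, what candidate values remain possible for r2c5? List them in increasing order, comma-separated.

1,3,4,6

Row 2 already contains {5}.
Column 5 already contains {2, 5}.
Its 2×3 block (box 2) already contains {5}.
Removing those from 1–6 leaves {1, 3, 4, 6} as the candidates for r2c5.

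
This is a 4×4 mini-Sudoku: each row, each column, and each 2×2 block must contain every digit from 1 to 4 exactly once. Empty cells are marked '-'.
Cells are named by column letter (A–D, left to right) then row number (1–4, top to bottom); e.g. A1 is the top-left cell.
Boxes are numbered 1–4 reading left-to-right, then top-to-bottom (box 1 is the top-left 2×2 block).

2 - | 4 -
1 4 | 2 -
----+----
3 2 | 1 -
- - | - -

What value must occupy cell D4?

Cell D4 itself could take any of {2, 3, 4} by direct elimination.
Consider where 2 can go in box 4.
D3 is out (row 3 already has a 2).
C4 is out (column C already has a 2).
So the only cell in box 4 that can hold 2 is D4.
Therefore D4 = 2.

2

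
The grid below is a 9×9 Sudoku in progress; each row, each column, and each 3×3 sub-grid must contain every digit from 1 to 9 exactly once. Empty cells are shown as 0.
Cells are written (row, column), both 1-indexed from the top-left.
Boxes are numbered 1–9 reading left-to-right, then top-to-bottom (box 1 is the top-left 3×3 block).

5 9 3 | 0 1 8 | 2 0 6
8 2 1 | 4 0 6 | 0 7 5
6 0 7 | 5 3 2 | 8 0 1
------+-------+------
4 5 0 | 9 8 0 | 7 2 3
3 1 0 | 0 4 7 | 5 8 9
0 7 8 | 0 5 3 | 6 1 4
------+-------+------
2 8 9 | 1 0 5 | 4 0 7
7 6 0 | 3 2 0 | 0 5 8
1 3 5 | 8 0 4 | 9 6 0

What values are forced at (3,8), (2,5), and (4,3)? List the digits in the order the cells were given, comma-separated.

9,9,6

For (3,8):
  Consider where 9 can go in box 3.
  (1,8) is out (row 1 already has a 9).
  (2,7) is out (column 7 already has a 9).
  So the only cell in box 3 that can hold 9 is (3,8).
  So (3,8) = 9.
For (2,5):
  Row 2 already contains {1, 2, 4, 5, 6, 7, 8}.
  Column 5 already contains {1, 2, 3, 4, 5, 8}.
  Its 3×3 block (box 2) already contains {1, 2, 3, 4, 5, 6, 8}.
  The only value from 1–9 not eliminated is 9, so (2,5) = 9.
For (4,3):
  Row 4 already contains {2, 3, 4, 5, 7, 8, 9}.
  Column 3 already contains {1, 3, 5, 7, 8, 9}.
  Its 3×3 block (box 4) already contains {1, 3, 4, 5, 7, 8}.
  The only value from 1–9 not eliminated is 6, so (4,3) = 6.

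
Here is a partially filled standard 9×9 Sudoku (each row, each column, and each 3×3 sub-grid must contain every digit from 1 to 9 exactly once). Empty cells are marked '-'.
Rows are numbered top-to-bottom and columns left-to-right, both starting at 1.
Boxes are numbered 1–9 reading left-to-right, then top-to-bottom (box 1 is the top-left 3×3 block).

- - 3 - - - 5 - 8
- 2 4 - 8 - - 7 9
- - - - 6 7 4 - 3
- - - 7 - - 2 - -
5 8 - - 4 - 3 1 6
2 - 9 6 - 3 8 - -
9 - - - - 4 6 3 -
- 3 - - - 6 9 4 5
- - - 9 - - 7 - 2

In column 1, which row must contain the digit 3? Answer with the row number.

4

Consider where 3 can go in column 1.
R1C1 is out (row 1 already has a 3).
R2C1 is out (box 1 already has a 3).
R3C1 is out (row 3 already has a 3).
R8C1 is out (row 8 already has a 3).
R9C1 is out (box 7 already has a 3).
So the only cell in column 1 that can hold 3 is R4C1.
That is row 4.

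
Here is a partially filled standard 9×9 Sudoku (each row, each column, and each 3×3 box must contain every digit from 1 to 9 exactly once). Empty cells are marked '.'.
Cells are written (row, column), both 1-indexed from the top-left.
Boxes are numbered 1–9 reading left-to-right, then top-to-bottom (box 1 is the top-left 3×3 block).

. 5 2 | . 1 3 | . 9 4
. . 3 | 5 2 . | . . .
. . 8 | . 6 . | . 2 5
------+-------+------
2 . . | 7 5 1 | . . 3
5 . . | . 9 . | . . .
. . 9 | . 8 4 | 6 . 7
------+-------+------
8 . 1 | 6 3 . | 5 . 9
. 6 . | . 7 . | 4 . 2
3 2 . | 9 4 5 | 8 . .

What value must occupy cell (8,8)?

3

Cell (8,8) itself could take any of {1, 3} by direct elimination.
Consider where 3 can go in row 8.
(8,1) is out (column 1 already has a 3).
(8,3) is out (column 3 already has a 3).
(8,4) is out (box 8 already has a 3).
(8,6) is out (column 6 already has a 3).
So the only cell in row 8 that can hold 3 is (8,8).
Therefore (8,8) = 3.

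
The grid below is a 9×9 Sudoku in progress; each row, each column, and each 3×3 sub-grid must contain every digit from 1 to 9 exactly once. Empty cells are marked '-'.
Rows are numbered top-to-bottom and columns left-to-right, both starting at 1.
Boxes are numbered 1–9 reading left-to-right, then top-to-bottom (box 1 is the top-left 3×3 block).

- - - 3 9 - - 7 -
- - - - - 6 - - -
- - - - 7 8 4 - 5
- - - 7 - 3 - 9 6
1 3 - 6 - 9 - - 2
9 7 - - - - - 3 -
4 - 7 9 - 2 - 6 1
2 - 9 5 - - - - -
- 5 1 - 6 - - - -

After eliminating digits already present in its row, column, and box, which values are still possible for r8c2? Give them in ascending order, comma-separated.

Row 8 already contains {2, 5, 9}.
Column 2 already contains {3, 5, 7}.
Its 3×3 block (box 7) already contains {1, 2, 4, 5, 7, 9}.
Removing those from 1–9 leaves {6, 8} as the candidates for r8c2.

6,8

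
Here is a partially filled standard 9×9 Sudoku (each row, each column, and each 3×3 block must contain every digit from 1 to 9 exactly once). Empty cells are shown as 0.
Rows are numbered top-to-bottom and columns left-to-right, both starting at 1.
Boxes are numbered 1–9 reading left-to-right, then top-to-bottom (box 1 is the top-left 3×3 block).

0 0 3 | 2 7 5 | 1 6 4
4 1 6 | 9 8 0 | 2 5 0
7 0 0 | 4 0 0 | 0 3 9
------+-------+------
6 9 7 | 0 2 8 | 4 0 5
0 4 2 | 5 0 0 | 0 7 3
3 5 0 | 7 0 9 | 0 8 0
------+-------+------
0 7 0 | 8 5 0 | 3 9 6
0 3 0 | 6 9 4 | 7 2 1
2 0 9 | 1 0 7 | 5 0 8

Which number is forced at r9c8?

4

Row 9 already contains {1, 2, 5, 7, 8, 9}.
Column 8 already contains {2, 3, 5, 6, 7, 8, 9}.
Its 3×3 block (box 9) already contains {1, 2, 3, 5, 6, 7, 8, 9}.
The only value from 1–9 not eliminated is 4, so r9c8 = 4.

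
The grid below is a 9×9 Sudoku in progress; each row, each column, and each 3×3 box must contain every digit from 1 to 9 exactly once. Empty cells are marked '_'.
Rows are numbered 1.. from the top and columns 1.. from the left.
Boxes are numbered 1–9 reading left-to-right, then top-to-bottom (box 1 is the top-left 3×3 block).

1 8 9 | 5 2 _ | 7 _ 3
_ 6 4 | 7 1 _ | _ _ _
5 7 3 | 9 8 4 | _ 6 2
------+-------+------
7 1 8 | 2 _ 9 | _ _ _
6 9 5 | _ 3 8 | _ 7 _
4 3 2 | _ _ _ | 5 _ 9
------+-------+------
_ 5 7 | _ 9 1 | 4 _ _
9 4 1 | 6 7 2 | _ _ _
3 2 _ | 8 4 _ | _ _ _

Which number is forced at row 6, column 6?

7

Cell row 6, column 6 itself could take any of {6, 7} by direct elimination.
Consider where 7 can go in row 6.
row 6, column 4 is out (column 4 already has a 7).
row 6, column 5 is out (column 5 already has a 7).
row 6, column 8 is out (column 8 already has a 7).
So the only cell in row 6 that can hold 7 is row 6, column 6.
Therefore row 6, column 6 = 7.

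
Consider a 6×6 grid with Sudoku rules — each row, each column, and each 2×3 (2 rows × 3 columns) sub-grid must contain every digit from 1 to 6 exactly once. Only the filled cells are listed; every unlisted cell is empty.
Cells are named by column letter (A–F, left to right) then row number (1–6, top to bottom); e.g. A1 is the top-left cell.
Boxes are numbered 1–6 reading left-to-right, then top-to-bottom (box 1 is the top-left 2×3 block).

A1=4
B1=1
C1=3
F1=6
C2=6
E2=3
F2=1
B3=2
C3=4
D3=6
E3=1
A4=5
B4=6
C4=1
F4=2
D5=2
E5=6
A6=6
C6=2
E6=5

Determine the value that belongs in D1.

5

Row 1 already contains {1, 3, 4, 6}.
Column D already contains {2, 6}.
Its 2×3 block (box 2) already contains {1, 3, 6}.
The only value from 1–6 not eliminated is 5, so D1 = 5.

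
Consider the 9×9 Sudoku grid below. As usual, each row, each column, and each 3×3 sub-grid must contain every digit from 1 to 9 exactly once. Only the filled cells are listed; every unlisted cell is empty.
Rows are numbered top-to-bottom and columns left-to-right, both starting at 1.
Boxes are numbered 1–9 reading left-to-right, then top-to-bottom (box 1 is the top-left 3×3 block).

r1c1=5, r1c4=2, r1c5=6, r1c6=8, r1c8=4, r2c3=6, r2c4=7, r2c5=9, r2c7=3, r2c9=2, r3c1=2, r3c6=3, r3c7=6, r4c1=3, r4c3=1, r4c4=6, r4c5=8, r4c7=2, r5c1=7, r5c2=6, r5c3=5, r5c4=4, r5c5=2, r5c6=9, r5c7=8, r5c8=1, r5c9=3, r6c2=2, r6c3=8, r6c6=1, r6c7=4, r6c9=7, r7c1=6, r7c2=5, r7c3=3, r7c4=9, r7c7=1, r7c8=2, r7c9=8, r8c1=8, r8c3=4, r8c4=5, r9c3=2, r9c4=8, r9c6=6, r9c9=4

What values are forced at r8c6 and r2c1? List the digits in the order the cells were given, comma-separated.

2,4

For r8c6:
  Consider where 2 can go in box 8.
  r7c5 is out (row 7 already has a 2).
  r7c6 is out (row 7 already has a 2).
  r8c5 is out (column 5 already has a 2).
  r9c5 is out (row 9 already has a 2).
  So the only cell in box 8 that can hold 2 is r8c6.
  So r8c6 = 2.
For r2c1:
  Consider where 4 can go in column 1.
  r6c1 is out (row 6 already has a 4).
  r9c1 is out (row 9 already has a 4).
  So the only cell in column 1 that can hold 4 is r2c1.
  So r2c1 = 4.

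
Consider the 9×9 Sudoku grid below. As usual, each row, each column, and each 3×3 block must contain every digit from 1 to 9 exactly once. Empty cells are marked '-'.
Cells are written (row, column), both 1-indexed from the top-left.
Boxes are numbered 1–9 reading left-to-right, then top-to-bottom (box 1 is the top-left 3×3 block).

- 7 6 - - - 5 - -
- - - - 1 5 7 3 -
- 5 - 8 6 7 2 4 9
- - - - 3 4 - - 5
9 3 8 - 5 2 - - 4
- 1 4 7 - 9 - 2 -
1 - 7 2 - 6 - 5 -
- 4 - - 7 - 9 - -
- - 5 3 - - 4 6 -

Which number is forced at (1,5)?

Cell (1,5) itself could take any of {2, 4, 9} by direct elimination.
Consider where 2 can go in box 2.
(1,4) is out (column 4 already has a 2).
(1,6) is out (column 6 already has a 2).
(2,4) is out (column 4 already has a 2).
So the only cell in box 2 that can hold 2 is (1,5).
Therefore (1,5) = 2.

2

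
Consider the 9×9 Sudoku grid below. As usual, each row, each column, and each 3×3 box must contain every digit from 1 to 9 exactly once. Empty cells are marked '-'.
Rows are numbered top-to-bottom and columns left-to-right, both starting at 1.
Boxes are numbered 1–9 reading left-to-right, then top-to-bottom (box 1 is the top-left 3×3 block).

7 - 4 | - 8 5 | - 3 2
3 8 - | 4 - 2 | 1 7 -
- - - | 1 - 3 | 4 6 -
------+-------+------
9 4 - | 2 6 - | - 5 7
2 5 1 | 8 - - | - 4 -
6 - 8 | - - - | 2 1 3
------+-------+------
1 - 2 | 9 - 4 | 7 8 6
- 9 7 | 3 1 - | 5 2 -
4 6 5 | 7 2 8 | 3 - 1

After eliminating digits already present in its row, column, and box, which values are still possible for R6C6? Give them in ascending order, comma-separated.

Row 6 already contains {1, 2, 3, 6, 8}.
Column 6 already contains {2, 3, 4, 5, 8}.
Its 3×3 block (box 5) already contains {2, 6, 8}.
Removing those from 1–9 leaves {7, 9} as the candidates for R6C6.

7,9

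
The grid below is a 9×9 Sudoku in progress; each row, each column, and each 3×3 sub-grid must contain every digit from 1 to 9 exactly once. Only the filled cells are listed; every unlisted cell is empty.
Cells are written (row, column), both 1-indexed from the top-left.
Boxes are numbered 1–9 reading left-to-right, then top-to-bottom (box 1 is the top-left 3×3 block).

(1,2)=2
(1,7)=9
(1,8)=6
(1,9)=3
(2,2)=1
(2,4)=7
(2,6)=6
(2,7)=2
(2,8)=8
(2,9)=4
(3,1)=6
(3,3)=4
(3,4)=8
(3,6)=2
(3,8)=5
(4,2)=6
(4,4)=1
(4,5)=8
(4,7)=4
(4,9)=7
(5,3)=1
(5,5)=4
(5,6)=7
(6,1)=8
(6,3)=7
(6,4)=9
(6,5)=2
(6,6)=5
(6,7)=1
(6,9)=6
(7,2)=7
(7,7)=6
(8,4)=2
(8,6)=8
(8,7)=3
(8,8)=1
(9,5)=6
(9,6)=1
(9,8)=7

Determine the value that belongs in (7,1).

1

Cell (7,1) itself could take any of {1, 2, 3, 4, 5, 9} by direct elimination.
Consider where 1 can go in box 7.
(7,3) is out (column 3 already has a 1). (8,1) is out (row 8 already has a 1). (8,2) is out (row 8 already has a 1). (8,3) is out (row 8 already has a 1). The remaining empty cells in box 7 are similarly blocked.
So the only cell in box 7 that can hold 1 is (7,1).
Therefore (7,1) = 1.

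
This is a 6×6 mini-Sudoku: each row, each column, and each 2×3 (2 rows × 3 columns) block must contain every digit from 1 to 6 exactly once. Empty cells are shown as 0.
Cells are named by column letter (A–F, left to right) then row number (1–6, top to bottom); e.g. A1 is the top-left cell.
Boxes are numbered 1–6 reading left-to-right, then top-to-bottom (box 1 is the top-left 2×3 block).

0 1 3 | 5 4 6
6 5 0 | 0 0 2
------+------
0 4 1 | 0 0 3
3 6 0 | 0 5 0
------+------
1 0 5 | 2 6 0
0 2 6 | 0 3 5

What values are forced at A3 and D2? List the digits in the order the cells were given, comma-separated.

For A3:
  Consider where 5 can go in box 3.
  C4 is out (row 4 already has a 5).
  So the only cell in box 3 that can hold 5 is A3.
  So A3 = 5.
For D2:
  Consider where 3 can go in row 2.
  C2 is out (column C already has a 3).
  E2 is out (column E already has a 3).
  So the only cell in row 2 that can hold 3 is D2.
  So D2 = 3.

5,3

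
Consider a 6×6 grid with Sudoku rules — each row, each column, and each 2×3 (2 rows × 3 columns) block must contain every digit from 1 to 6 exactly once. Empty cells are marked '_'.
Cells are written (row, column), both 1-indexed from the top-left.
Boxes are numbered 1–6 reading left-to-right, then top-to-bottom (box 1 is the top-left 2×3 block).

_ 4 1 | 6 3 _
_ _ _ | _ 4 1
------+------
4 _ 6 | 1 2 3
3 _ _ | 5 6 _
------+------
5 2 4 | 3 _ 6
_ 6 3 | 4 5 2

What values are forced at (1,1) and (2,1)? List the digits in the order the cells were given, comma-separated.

2,6

For (1,1):
  Row 1 already contains {1, 3, 4, 6}.
  Column 1 already contains {3, 4, 5}.
  Its 2×3 block (box 1) already contains {1, 4}.
  The only value from 1–6 not eliminated is 2, so (1,1) = 2.
For (2,1):
  Consider where 6 can go in row 2.
  (2,2) is out (column 2 already has a 6).
  (2,3) is out (column 3 already has a 6).
  (2,4) is out (column 4 already has a 6).
  So the only cell in row 2 that can hold 6 is (2,1).
  So (2,1) = 6.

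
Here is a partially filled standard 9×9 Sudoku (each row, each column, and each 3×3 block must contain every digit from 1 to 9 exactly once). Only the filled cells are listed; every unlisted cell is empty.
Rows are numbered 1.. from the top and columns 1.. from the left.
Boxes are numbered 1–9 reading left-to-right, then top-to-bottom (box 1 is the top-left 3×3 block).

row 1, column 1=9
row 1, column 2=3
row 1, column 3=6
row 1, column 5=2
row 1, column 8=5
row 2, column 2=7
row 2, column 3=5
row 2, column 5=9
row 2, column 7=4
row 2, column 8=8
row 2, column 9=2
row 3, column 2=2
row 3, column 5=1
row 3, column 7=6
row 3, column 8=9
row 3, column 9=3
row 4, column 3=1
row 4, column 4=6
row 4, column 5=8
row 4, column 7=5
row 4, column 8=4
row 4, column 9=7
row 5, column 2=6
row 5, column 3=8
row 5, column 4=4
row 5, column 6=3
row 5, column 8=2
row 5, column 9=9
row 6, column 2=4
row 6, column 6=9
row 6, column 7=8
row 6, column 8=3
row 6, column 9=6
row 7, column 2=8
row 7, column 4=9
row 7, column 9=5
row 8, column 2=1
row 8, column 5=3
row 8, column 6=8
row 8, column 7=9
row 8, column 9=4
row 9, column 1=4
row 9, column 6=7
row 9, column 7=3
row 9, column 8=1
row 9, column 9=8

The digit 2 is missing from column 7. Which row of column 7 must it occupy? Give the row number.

7

Consider where 2 can go in column 7.
row 1, column 7 is out (row 1 already has a 2).
row 5, column 7 is out (row 5 already has a 2).
So the only cell in column 7 that can hold 2 is row 7, column 7.
That is row 7.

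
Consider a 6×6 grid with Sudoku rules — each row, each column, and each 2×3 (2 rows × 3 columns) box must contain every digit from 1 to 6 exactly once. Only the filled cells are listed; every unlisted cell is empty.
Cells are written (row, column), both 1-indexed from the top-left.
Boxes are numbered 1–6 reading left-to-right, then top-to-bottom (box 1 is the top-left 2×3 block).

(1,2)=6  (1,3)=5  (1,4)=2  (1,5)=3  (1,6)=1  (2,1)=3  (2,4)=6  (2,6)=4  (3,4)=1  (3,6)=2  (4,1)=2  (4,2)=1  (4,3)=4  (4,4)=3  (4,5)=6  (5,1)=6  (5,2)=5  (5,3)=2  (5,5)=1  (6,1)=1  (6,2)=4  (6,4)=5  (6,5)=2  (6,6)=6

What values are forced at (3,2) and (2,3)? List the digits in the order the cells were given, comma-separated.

3,1

For (3,2):
  Row 3 already contains {1, 2}.
  Column 2 already contains {1, 4, 5, 6}.
  Its 2×3 block (box 3) already contains {1, 2, 4}.
  The only value from 1–6 not eliminated is 3, so (3,2) = 3.
For (2,3):
  Row 2 already contains {3, 4, 6}.
  Column 3 already contains {2, 4, 5}.
  Its 2×3 block (box 1) already contains {3, 5, 6}.
  The only value from 1–6 not eliminated is 1, so (2,3) = 1.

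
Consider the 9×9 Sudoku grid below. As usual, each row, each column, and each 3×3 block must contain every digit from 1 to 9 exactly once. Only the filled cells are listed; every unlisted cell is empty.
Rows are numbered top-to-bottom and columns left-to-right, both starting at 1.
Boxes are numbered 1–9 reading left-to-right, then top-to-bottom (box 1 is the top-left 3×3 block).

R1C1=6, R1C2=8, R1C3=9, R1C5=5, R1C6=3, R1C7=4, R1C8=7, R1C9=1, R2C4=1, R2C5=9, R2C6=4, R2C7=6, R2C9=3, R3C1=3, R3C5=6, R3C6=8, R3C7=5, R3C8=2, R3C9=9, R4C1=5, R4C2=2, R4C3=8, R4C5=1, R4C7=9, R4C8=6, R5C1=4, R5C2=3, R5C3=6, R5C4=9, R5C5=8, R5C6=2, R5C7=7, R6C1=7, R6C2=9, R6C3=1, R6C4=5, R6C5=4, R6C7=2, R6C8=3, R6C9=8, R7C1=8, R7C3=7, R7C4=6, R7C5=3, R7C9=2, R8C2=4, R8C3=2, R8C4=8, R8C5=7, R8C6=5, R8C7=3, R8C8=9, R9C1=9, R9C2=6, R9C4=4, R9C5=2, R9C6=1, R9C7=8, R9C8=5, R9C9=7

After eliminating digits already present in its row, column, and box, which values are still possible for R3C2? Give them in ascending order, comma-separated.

Row 3 already contains {2, 3, 5, 6, 8, 9}.
Column 2 already contains {2, 3, 4, 6, 8, 9}.
Its 3×3 block (box 1) already contains {3, 6, 8, 9}.
Removing those from 1–9 leaves {1, 7} as the candidates for R3C2.

1,7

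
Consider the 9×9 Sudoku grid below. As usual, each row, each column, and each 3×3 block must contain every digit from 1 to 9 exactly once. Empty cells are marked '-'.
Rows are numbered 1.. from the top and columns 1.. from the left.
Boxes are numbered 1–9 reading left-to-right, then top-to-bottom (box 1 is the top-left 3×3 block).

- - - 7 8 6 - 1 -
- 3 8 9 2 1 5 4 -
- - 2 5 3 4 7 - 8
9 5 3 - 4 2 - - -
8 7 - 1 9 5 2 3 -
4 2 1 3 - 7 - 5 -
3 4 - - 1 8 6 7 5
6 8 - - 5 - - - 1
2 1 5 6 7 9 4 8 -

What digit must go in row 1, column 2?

Row 1 already contains {1, 6, 7, 8}.
Column 2 already contains {1, 2, 3, 4, 5, 7, 8}.
Its 3×3 block (box 1) already contains {2, 3, 8}.
The only value from 1–9 not eliminated is 9, so row 1, column 2 = 9.

9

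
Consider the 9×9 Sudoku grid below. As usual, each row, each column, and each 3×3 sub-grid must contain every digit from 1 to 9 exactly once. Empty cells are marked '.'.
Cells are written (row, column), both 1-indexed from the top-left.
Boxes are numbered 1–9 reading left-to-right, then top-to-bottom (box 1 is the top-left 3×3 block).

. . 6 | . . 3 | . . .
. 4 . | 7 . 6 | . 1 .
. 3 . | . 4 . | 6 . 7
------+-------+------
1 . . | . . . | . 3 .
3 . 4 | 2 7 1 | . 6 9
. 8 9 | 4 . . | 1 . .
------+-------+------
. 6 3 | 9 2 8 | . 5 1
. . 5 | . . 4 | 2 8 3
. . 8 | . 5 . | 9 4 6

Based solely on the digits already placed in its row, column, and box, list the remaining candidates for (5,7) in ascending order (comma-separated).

5,8

Row 5 already contains {1, 2, 3, 4, 6, 7, 9}.
Column 7 already contains {1, 2, 6, 9}.
Its 3×3 block (box 6) already contains {1, 3, 6, 9}.
Removing those from 1–9 leaves {5, 8} as the candidates for (5,7).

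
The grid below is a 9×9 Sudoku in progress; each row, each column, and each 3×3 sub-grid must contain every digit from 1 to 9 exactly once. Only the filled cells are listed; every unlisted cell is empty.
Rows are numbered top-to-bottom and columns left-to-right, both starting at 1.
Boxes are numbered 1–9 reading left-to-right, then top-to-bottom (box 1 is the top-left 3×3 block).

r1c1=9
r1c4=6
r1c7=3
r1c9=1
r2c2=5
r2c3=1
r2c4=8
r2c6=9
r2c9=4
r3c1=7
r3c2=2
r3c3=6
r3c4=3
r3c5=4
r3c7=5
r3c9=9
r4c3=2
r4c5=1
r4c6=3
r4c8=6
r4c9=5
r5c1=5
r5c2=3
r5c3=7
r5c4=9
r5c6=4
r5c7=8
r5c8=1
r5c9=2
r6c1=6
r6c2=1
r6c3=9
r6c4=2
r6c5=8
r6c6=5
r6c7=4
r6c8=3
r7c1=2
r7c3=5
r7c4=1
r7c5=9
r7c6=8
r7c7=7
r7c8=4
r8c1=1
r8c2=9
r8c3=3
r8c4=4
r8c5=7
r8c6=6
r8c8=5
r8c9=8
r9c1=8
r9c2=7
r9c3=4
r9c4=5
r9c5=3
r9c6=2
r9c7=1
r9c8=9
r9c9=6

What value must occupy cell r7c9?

3

Row 7 already contains {1, 2, 4, 5, 7, 8, 9}.
Column 9 already contains {1, 2, 4, 5, 6, 8, 9}.
Its 3×3 block (box 9) already contains {1, 4, 5, 6, 7, 8, 9}.
The only value from 1–9 not eliminated is 3, so r7c9 = 3.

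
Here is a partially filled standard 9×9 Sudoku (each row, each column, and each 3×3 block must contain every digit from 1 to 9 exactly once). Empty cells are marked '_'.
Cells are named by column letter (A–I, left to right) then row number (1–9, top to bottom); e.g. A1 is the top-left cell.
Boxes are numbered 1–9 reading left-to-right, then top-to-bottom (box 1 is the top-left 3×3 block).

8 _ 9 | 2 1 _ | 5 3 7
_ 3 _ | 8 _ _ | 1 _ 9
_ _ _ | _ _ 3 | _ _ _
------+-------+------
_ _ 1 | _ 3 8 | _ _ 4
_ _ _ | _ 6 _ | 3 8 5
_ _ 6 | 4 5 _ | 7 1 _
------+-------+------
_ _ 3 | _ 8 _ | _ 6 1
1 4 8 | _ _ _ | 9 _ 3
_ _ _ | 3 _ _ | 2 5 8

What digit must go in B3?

Cell B3 itself could take any of {1, 2, 5, 6, 7} by direct elimination.
Consider where 1 can go in column B.
B1 is out (row 1 already has a 1). B4 is out (row 4 already has a 1). B5 is out (box 4 already has a 1). B6 is out (row 6 already has a 1). The remaining empty cells in column B are similarly blocked.
So the only cell in column B that can hold 1 is B3.
Therefore B3 = 1.

1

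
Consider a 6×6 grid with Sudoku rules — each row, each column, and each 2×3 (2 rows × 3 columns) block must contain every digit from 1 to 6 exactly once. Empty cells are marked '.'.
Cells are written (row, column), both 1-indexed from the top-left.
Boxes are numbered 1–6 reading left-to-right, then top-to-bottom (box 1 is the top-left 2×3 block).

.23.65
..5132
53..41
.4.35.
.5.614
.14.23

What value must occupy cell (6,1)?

6

Row 6 already contains {1, 2, 3, 4}.
Column 1 already contains {5}.
Its 2×3 block (box 5) already contains {1, 4, 5}.
The only value from 1–6 not eliminated is 6, so (6,1) = 6.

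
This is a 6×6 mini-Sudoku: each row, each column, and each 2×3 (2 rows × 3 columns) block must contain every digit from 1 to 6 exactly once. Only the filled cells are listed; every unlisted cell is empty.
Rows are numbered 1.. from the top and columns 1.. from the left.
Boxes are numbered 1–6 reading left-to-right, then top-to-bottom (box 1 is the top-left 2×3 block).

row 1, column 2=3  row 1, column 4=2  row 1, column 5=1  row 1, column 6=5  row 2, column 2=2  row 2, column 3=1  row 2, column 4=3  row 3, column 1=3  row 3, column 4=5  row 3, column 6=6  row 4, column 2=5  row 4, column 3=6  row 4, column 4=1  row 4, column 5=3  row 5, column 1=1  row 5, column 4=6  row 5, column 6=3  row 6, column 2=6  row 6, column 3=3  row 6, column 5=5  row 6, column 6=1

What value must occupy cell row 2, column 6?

Row 2 already contains {1, 2, 3}.
Column 6 already contains {1, 3, 5, 6}.
Its 2×3 block (box 2) already contains {1, 2, 3, 5}.
The only value from 1–6 not eliminated is 4, so row 2, column 6 = 4.

4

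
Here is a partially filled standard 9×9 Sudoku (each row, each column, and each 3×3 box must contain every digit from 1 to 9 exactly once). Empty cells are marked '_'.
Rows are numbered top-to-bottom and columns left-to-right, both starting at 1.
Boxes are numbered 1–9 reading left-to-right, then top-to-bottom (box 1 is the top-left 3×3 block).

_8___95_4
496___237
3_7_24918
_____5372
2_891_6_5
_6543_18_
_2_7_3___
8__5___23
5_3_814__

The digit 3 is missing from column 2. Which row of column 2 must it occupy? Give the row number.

5

Consider where 3 can go in column 2.
r3c2 is out (row 3 already has a 3).
r4c2 is out (row 4 already has a 3).
r8c2 is out (row 8 already has a 3).
r9c2 is out (row 9 already has a 3).
So the only cell in column 2 that can hold 3 is r5c2.
That is row 5.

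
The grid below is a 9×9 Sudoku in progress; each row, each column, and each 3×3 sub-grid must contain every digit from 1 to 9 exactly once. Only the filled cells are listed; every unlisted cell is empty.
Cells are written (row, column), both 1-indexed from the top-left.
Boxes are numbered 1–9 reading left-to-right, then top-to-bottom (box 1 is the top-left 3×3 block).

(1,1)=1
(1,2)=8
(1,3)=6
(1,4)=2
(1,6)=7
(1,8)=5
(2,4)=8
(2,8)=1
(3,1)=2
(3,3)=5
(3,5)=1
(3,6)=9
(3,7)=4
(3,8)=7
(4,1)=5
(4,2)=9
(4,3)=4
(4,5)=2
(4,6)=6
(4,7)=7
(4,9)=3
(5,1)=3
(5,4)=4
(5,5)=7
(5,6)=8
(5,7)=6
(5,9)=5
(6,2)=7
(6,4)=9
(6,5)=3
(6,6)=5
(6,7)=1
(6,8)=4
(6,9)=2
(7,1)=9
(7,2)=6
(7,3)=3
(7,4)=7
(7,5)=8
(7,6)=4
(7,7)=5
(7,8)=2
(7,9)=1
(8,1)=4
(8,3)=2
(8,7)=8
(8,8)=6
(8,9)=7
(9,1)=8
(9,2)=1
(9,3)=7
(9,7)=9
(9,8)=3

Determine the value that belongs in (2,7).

2

Cell (2,7) itself could take any of {2, 3} by direct elimination.
Consider where 2 can go in row 2.
(2,1) is out (column 1 already has a 2). (2,2) is out (box 1 already has a 2). (2,3) is out (column 3 already has a 2). (2,5) is out (column 5 already has a 2). The remaining empty cells in row 2 are similarly blocked.
So the only cell in row 2 that can hold 2 is (2,7).
Therefore (2,7) = 2.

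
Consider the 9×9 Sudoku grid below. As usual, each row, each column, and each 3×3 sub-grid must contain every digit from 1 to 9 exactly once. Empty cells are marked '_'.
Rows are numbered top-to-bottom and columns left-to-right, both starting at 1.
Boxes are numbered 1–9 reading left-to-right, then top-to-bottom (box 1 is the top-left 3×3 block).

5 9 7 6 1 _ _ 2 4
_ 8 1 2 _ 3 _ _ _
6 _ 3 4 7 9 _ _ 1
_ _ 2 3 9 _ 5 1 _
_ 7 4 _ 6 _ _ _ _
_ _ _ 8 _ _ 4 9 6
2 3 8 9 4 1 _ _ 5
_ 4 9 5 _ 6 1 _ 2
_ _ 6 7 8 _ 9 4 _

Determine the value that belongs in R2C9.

9

Cell R2C9 itself could take any of {7, 9} by direct elimination.
Consider where 9 can go in column 9.
R4C9 is out (row 4 already has a 9).
R5C9 is out (box 6 already has a 9).
R9C9 is out (row 9 already has a 9).
So the only cell in column 9 that can hold 9 is R2C9.
Therefore R2C9 = 9.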